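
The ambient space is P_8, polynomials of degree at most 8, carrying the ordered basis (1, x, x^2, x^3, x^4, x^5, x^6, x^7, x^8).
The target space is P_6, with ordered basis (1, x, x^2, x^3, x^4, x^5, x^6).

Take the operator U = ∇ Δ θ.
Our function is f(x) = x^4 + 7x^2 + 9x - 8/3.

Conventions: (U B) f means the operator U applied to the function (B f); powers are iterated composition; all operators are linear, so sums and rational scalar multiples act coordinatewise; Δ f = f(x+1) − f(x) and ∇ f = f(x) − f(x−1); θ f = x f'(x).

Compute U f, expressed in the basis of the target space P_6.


θ f = 4x^4 + 14x^2 + 9x
Δ θ f = 16x^3 + 24x^2 + 44x + 27
∇ (Δ θ) f = 48x^2 + 36

the result is g(x) = 48x^2 + 36


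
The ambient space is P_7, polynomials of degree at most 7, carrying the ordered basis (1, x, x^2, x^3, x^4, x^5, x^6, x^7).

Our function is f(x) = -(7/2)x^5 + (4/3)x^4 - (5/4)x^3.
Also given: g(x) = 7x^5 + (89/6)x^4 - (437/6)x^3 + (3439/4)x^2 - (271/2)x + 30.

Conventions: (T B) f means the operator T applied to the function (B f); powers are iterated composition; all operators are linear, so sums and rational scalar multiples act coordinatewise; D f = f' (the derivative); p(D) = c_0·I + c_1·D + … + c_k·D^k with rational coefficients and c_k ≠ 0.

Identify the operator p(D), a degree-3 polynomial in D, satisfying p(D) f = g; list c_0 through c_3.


p(D) = -2·I − D + D^2 − 4·D^3, i.e. c_0 = -2, c_1 = -1, c_2 = 1, c_3 = -4

D^0 f = -(7/2)x^5 + (4/3)x^4 - (5/4)x^3
D^1 f = -(35/2)x^4 + (16/3)x^3 - (15/4)x^2
D^2 f = -70x^3 + 16x^2 - (15/2)x
D^3 f = -210x^2 + 32x - 15/2
matching coefficients of g against c_0 f + c_1 Df + … from the top degree down determines the c_i
solution: c_0 = -2, c_1 = -1, c_2 = 1, c_3 = -4


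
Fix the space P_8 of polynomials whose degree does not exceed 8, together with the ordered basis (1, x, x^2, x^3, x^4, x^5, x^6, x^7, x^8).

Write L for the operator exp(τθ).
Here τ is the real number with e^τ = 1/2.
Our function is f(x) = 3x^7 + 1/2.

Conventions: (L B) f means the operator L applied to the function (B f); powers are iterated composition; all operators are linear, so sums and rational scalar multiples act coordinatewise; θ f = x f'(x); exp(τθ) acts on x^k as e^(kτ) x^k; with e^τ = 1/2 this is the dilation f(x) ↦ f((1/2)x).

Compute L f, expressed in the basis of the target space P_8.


g(x) = (3/128)x^7 + 1/2

exp(τθ) x^k = e^(kτ) x^k; with e^τ = 1/2 this sends x^k to (1/2)^k x^k
x^7 ↦ 1/128 x^7
applying this coordinatewise to f: exp(τθ) f = (3/128)x^7 + 1/2


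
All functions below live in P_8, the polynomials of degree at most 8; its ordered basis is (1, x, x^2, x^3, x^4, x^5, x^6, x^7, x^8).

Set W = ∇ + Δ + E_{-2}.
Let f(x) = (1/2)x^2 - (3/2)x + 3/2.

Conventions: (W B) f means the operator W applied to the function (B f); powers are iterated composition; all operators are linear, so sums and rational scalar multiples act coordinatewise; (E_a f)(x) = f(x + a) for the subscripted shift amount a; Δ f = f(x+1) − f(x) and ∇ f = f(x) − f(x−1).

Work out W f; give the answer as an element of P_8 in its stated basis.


the image equals g(x) = (1/2)x^2 - (3/2)x + 7/2

∇ f = x - 2
Δ f = x - 1
E_{-2} f = (1/2)x^2 - (7/2)x + 13/2
(∇ + Δ + E_{-2}) f = (1/2)x^2 - (3/2)x + 7/2


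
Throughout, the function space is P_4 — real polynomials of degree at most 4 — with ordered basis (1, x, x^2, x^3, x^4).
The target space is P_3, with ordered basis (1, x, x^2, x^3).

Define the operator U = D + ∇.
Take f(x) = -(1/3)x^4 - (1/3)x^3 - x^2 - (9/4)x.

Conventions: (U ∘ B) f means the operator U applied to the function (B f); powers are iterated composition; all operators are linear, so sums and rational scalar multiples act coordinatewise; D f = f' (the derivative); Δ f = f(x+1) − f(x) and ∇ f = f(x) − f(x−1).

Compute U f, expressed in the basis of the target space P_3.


g(x) = -(8/3)x^3 - (13/3)x - 7/2

D f = -(4/3)x^3 - x^2 - 2x - 9/4
∇ f = -(4/3)x^3 + x^2 - (7/3)x - 5/4
(D + ∇) f = -(8/3)x^3 - (13/3)x - 7/2


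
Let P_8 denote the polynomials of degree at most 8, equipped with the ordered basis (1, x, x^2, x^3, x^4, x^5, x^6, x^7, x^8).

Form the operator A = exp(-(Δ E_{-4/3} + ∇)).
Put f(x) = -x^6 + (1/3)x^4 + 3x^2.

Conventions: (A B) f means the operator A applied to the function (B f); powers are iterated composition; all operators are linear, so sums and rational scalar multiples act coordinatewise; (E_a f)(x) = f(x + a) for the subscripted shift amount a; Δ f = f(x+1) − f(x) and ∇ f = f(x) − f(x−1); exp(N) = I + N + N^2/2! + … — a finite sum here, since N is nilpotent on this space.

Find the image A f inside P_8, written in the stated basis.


the image equals g(x) = -x^6 + 12x^5 - (299/3)x^4 + 544x^3 - (17693/9)x^2 + (116560/27)x - 356356/81

order-1 term: 12x^5 - 40x^4 + 64x^3 - (512/9)x^2 + (400/27)x + 224/81
order-2 term: -60x^4 + 320x^3 - 712x^2 + (6848/9)x - 2804/9
order-3 term: 160x^3 - 960x^2 + (6208/3)x - 4736/3
order-4 term: -240x^2 + 1280x - 1808
order-5 term: 192x - 640
order-6 term: -64
the series for exp(-(Δ E_{-4/3} + ∇)) f terminates at order 6
exp(-(Δ E_{-4/3} + ∇)) f = -x^6 + 12x^5 - (299/3)x^4 + 544x^3 - (17693/9)x^2 + (116560/27)x - 356356/81


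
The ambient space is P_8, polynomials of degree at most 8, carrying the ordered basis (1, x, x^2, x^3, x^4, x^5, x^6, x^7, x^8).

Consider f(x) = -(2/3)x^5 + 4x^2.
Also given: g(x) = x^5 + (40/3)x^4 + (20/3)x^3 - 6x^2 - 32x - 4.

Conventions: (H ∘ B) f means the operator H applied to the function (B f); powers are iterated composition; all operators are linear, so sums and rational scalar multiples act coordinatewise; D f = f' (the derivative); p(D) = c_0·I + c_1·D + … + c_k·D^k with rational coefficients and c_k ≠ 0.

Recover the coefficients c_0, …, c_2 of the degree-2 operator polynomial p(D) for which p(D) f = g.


D^0 f = -(2/3)x^5 + 4x^2
D^1 f = -(10/3)x^4 + 8x
D^2 f = -(40/3)x^3 + 8
matching coefficients of g against c_0 f + c_1 Df + … from the top degree down determines the c_i
solution: c_0 = -3/2, c_1 = -4, c_2 = -1/2

c_0 = -3/2, c_1 = -4, c_2 = -1/2


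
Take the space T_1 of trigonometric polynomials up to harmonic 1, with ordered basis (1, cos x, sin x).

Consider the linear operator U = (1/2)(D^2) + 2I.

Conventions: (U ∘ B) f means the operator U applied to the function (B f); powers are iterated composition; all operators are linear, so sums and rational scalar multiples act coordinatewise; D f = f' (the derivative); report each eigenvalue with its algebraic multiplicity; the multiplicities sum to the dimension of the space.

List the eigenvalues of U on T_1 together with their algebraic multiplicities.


image of 1: 2
image of cos x: (3/2)cos x
image of sin x: (3/2)sin x
the matrix is diagonal; its diagonal is (2, 3/2, 3/2)
for a triangular matrix the eigenvalues are the diagonal entries, with algebraic multiplicity their repetition count

λ = 3/2 (multiplicity 2), λ = 2 (multiplicity 1)


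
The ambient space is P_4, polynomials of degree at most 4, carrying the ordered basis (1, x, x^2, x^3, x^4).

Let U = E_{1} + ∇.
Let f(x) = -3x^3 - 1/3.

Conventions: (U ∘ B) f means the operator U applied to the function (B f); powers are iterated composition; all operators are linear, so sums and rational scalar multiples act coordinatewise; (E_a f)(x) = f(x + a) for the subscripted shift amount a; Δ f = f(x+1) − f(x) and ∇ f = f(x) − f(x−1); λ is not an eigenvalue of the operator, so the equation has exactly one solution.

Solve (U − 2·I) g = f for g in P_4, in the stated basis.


the image equals g(x) = 3x^3 + 18x^2 + 72x + 451/3

write g with unknown coordinates in the stated basis and equate coefficients in (U − 2·I) g = f
solving from the highest basis element down gives g = 3x^3 + 18x^2 + 72x + 451/3
check: U g = 3x^3 + 36x^2 + 144x + 901/3
so U g − 2·g = -3x^3 - 1/3 = f ✓


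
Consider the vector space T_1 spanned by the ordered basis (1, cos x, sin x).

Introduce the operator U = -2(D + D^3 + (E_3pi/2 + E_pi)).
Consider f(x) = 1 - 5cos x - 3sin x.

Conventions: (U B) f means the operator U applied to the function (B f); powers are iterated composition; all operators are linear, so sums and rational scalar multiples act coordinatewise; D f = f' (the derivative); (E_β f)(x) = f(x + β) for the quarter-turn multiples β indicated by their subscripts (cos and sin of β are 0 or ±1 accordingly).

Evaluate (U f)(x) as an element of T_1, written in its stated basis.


g(x) = -4 - 16cos x + 4sin x

D f = -3cos x + 5sin x
D f = -3cos x + 5sin x
D D f = 5cos x + 3sin x
D D D f = 3cos x - 5sin x
E_3pi/2 f = 1 + 3cos x - 5sin x
E_pi f = 1 + 5cos x + 3sin x
(E_3pi/2 + E_pi) f = 2 + 8cos x - 2sin x
(D + D^3 + (E_3pi/2 + E_pi)) f = 2 + 8cos x - 2sin x
(-2(D + D^3 + (E_3pi/2 + E_pi))) f = -4 - 16cos x + 4sin x


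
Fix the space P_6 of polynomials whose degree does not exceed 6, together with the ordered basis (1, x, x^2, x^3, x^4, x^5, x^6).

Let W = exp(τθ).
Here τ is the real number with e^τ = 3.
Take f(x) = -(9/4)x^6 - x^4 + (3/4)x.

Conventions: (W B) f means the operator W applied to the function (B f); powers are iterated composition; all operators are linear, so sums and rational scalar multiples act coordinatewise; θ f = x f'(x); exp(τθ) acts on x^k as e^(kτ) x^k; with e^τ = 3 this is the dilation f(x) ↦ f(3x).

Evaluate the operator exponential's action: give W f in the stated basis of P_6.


g(x) = -(6561/4)x^6 - 81x^4 + (9/4)x

exp(τθ) x^k = e^(kτ) x^k; with e^τ = 3 this sends x^k to 3^k x^k
x ↦ 3 x
x^4 ↦ 81 x^4
x^6 ↦ 729 x^6
applying this coordinatewise to f: exp(τθ) f = -(6561/4)x^6 - 81x^4 + (9/4)x


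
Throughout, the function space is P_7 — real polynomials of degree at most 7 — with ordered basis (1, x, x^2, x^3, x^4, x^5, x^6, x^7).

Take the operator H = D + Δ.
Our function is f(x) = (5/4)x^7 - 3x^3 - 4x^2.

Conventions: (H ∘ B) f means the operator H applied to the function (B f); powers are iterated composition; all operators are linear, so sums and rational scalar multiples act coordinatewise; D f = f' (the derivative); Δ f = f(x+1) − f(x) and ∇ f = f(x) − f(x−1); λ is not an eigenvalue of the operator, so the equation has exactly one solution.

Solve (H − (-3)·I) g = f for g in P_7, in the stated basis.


write g with unknown coordinates in the stated basis and equate coefficients in (H − (-3)·I) g = f
solving from the highest basis element down gives g = (5/12)x^7 - (35/18)x^6 + (175/36)x^5 - (1225/108)x^4 + (6851/324)x^3 - (9829/324)x^2 + (28423/972)x - 40127/2916
check: H g = (35/6)x^6 - (175/12)x^5 + (1225/36)x^4 - (7175/108)x^3 + (9397/108)x^2 - (28423/324)x + 40127/972
so H g − (-3)·g = (5/4)x^7 - 3x^3 - 4x^2 = f ✓

g(x) = (5/12)x^7 - (35/18)x^6 + (175/36)x^5 - (1225/108)x^4 + (6851/324)x^3 - (9829/324)x^2 + (28423/972)x - 40127/2916


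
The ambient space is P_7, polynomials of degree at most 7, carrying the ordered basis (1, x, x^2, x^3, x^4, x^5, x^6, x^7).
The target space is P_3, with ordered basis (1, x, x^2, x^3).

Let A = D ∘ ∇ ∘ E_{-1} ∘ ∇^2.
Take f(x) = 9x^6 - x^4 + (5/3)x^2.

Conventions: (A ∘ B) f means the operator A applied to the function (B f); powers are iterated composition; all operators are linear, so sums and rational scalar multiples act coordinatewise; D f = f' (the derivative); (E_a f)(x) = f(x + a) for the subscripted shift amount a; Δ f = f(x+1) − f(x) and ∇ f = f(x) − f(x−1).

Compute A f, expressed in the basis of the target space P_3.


the image equals g(x) = 3240x^2 - 16200x + 21036

∇ f = 54x^5 - 135x^4 + 176x^3 - 129x^2 + (160/3)x - 29/3
∇ ∇ f = 270x^4 - 1080x^3 + 1878x^2 - 1596x + 1642/3
E_{-1} ∇^2 f = 270x^4 - 2160x^3 + 6738x^2 - 9672x + 16114/3
∇ E_{-1} ∇^2 f = 1080x^3 - 8100x^2 + 21036x - 18840
D (∇ ∘ E_{-1} ∘ ∇^2) f = 3240x^2 - 16200x + 21036


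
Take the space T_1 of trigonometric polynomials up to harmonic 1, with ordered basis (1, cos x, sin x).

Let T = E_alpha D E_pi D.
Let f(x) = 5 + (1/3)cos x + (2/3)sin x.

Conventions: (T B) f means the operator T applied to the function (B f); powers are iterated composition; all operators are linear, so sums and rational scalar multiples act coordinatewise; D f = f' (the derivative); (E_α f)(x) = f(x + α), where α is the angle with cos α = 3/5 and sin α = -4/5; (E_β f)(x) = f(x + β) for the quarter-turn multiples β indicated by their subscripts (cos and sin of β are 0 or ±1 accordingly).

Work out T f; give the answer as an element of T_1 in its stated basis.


D f = (2/3)cos x - (1/3)sin x
E_pi D f = -(2/3)cos x + (1/3)sin x
D E_pi D f = (1/3)cos x + (2/3)sin x
E_alpha D E_pi D f = -(1/3)cos x + (2/3)sin x

g(x) = -(1/3)cos x + (2/3)sin x


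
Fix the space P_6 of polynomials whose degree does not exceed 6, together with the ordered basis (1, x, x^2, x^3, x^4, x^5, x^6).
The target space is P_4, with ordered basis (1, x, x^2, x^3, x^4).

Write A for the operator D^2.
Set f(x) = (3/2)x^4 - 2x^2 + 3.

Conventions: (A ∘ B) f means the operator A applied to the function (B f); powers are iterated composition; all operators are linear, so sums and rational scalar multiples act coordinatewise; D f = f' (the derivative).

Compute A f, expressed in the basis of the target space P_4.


the result is g(x) = 18x^2 - 4

D f = 6x^3 - 4x
D D f = 18x^2 - 4


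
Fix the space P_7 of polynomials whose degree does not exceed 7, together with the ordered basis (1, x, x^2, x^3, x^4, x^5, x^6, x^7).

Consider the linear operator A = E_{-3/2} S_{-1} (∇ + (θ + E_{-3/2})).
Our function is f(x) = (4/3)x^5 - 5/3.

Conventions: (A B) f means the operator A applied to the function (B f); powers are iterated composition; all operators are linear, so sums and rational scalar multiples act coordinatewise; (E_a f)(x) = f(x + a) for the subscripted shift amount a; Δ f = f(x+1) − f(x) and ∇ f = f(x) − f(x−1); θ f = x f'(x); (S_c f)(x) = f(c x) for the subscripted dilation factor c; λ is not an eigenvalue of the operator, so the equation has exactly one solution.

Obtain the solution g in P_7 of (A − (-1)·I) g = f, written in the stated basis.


the image equals g(x) = -(4/15)x^5 + (17/9)x^4 - (158/27)x^3 + (115/18)x^2 + (589/36)x - 11173/540

write g with unknown coordinates in the stated basis and equate coefficients in (A − (-1)·I) g = f
solving from the highest basis element down gives g = -(4/15)x^5 + (17/9)x^4 - (158/27)x^3 + (115/18)x^2 + (589/36)x - 11173/540
check: A g = (8/5)x^5 - (17/9)x^4 + (158/27)x^3 - (115/18)x^2 - (589/36)x + 10273/540
so A g − (-1)·g = (4/3)x^5 - 5/3 = f ✓


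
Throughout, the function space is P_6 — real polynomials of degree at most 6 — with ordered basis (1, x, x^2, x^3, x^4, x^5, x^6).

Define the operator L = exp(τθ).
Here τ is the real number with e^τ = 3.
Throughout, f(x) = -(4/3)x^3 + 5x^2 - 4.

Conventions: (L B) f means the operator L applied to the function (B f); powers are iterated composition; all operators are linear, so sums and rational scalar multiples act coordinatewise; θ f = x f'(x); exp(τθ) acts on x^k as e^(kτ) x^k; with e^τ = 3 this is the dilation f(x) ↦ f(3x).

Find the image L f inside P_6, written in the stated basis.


exp(τθ) x^k = e^(kτ) x^k; with e^τ = 3 this sends x^k to 3^k x^k
x^2 ↦ 9 x^2
x^3 ↦ 27 x^3
applying this coordinatewise to f: exp(τθ) f = -36x^3 + 45x^2 - 4

the result is g(x) = -36x^3 + 45x^2 - 4


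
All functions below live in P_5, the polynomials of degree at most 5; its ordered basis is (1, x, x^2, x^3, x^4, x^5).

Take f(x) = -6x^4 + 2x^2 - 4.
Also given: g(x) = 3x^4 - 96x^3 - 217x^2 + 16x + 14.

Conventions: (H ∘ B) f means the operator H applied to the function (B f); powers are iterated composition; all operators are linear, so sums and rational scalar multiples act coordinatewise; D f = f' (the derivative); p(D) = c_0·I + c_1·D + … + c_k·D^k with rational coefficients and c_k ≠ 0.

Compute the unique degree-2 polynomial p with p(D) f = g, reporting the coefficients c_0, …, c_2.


D^0 f = -6x^4 + 2x^2 - 4
D^1 f = -24x^3 + 4x
D^2 f = -72x^2 + 4
matching coefficients of g against c_0 f + c_1 Df + … from the top degree down determines the c_i
solution: c_0 = -1/2, c_1 = 4, c_2 = 3

c_0 = -1/2, c_1 = 4, c_2 = 3


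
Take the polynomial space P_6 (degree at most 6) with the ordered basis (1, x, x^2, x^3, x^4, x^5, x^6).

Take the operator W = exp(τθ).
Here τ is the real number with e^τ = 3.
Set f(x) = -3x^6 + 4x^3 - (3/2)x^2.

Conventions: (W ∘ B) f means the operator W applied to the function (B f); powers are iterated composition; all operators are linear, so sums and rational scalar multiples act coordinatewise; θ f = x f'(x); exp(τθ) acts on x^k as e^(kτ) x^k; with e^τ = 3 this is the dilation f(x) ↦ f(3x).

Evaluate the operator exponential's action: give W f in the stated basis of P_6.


exp(τθ) x^k = e^(kτ) x^k; with e^τ = 3 this sends x^k to 3^k x^k
x^2 ↦ 9 x^2
x^3 ↦ 27 x^3
x^6 ↦ 729 x^6
applying this coordinatewise to f: exp(τθ) f = -2187x^6 + 108x^3 - (27/2)x^2

the result is g(x) = -2187x^6 + 108x^3 - (27/2)x^2


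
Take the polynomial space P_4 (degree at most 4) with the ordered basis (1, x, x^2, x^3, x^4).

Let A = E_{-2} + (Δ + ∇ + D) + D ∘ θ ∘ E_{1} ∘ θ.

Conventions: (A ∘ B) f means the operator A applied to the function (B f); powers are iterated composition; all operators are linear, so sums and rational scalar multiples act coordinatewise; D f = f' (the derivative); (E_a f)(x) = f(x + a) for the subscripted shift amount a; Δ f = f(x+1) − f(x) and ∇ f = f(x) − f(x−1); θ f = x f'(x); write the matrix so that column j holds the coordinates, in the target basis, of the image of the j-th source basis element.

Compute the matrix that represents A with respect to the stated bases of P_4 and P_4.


the matrix is [[1, 2, 8, 3, 32]; [0, 1, 10, 48, 72]; [0, 0, 1, 30, 168]; [0, 0, 0, 1, 68]; [0, 0, 0, 0, 1]] (rows listed top to bottom)

image of 1: 1
image of x: x + 2
image of x^2: x^2 + 10x + 8
image of x^3: x^3 + 30x^2 + 48x + 3
image of x^4: x^4 + 68x^3 + 168x^2 + 72x + 32
each image's coordinates form column j of the matrix


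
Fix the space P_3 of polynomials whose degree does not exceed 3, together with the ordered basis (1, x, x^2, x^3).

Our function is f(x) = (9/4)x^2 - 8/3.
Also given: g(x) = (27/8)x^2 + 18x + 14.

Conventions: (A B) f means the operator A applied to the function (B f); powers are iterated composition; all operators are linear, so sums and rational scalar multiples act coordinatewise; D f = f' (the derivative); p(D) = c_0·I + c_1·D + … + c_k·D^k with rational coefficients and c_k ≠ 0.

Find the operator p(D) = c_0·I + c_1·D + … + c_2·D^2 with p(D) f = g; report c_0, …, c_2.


D^0 f = (9/4)x^2 - 8/3
D^1 f = (9/2)x
D^2 f = 9/2
matching coefficients of g against c_0 f + c_1 Df + … from the top degree down determines the c_i
solution: c_0 = 3/2, c_1 = 4, c_2 = 4

p(D) = (3/2)·I + 4·D + 4·D^2, i.e. c_0 = 3/2, c_1 = 4, c_2 = 4


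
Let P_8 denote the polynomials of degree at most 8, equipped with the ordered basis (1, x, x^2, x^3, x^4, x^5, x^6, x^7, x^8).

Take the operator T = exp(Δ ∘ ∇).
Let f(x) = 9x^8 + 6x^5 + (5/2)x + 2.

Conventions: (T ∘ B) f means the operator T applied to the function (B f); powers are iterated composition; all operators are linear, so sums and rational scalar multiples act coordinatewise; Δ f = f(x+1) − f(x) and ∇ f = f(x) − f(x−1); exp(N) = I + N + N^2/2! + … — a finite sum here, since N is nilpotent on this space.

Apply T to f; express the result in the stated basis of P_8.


g(x) = 9x^8 + 504x^6 + 6x^5 + 8820x^4 + 120x^3 + 45864x^2 + (845/2)x + 32528

order-1 term: 504x^6 + 1260x^4 + 120x^3 + 504x^2 + 60x + 18
order-2 term: 7560x^4 + 15120x^2 + 360x + 2268
order-3 term: 30240x^2 + 15120
order-4 term: 15120
the series for exp(Δ ∘ ∇) f terminates at order 4
exp(Δ ∘ ∇) f = 9x^8 + 504x^6 + 6x^5 + 8820x^4 + 120x^3 + 45864x^2 + (845/2)x + 32528


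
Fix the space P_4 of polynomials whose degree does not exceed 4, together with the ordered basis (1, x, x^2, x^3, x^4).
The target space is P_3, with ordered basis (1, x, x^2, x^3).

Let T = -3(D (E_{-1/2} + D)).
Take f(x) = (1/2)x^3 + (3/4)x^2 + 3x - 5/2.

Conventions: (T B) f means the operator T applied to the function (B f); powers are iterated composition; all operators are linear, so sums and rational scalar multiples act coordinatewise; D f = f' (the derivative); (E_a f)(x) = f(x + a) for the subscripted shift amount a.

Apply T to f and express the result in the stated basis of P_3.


E_{-1/2} f = (1/2)x^3 + (21/8)x - 31/8
D f = (3/2)x^2 + (3/2)x + 3
(E_{-1/2} + D) f = (1/2)x^3 + (3/2)x^2 + (33/8)x - 7/8
D (E_{-1/2} + D) f = (3/2)x^2 + 3x + 33/8
(-3(D (E_{-1/2} + D))) f = -(9/2)x^2 - 9x - 99/8

the result is g(x) = -(9/2)x^2 - 9x - 99/8


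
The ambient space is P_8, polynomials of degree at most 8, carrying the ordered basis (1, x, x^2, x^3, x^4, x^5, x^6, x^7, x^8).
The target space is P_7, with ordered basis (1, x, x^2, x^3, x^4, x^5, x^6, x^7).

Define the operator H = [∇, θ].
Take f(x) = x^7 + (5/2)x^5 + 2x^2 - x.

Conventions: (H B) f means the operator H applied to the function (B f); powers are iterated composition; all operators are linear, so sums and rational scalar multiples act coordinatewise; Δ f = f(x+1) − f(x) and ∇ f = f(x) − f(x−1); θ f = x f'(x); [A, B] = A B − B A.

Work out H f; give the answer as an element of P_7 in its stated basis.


θ f = 7x^7 + (25/2)x^5 + 4x^2 - x
∇ θ f = 49x^6 - 147x^5 + (615/2)x^4 - 370x^3 + 272x^2 - (207/2)x + 29/2
∇ f = 7x^6 - 21x^5 + (95/2)x^4 - 60x^3 + 46x^2 - (31/2)x + 1/2
θ ∇ f = 42x^6 - 105x^5 + 190x^4 - 180x^3 + 92x^2 - (31/2)x
[∇, θ] f = 7x^6 - 42x^5 + (235/2)x^4 - 190x^3 + 180x^2 - 88x + 29/2

the result is g(x) = 7x^6 - 42x^5 + (235/2)x^4 - 190x^3 + 180x^2 - 88x + 29/2


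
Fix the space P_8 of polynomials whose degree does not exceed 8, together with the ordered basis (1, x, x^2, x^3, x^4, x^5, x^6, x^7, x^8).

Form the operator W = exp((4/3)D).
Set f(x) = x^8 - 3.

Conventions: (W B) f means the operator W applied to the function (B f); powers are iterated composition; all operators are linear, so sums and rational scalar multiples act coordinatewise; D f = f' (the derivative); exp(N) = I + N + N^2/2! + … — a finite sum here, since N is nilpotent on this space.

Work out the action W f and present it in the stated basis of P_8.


order-1 term: (32/3)x^7
order-2 term: (448/9)x^6
order-3 term: (3584/27)x^5
order-4 term: (17920/81)x^4
order-5 term: (57344/243)x^3
order-6 term: (114688/729)x^2
order-7 term: (131072/2187)x
order-8 term: 65536/6561
the series for exp((4/3)D) f terminates at order 8
exp((4/3)D) f = x^8 + (32/3)x^7 + (448/9)x^6 + (3584/27)x^5 + (17920/81)x^4 + (57344/243)x^3 + (114688/729)x^2 + (131072/2187)x + 45853/6561

the image equals g(x) = x^8 + (32/3)x^7 + (448/9)x^6 + (3584/27)x^5 + (17920/81)x^4 + (57344/243)x^3 + (114688/729)x^2 + (131072/2187)x + 45853/6561


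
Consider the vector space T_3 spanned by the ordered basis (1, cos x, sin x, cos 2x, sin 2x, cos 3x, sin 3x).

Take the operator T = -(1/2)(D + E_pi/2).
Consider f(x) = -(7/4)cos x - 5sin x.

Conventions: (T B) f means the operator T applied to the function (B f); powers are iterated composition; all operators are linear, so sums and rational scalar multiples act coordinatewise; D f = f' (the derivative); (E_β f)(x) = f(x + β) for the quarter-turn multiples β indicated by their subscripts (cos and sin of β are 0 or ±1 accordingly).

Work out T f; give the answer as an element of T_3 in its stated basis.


D f = -5cos x + (7/4)sin x
E_pi/2 f = -5cos x + (7/4)sin x
(D + E_pi/2) f = -10cos x + (7/2)sin x
(-(1/2)(D + E_pi/2)) f = 5cos x - (7/4)sin x

g(x) = 5cos x - (7/4)sin x


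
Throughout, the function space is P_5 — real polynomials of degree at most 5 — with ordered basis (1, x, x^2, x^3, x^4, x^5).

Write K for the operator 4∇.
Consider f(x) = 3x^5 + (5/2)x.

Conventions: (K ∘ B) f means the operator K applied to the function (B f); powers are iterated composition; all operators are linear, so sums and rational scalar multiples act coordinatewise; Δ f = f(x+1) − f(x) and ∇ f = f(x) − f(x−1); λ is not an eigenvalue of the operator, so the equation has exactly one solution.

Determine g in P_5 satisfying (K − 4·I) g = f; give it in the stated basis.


write g with unknown coordinates in the stated basis and equate coefficients in (K − 4·I) g = f
solving from the highest basis element down gives g = -(3/4)x^5 - (15/4)x^4 - (15/2)x^3 - (15/2)x^2 - (35/8)x - 11/8
check: K g = -15x^4 - 30x^3 - 30x^2 - 15x - 11/2
so K g − 4·g = 3x^5 + (5/2)x = f ✓

the image equals g(x) = -(3/4)x^5 - (15/4)x^4 - (15/2)x^3 - (15/2)x^2 - (35/8)x - 11/8


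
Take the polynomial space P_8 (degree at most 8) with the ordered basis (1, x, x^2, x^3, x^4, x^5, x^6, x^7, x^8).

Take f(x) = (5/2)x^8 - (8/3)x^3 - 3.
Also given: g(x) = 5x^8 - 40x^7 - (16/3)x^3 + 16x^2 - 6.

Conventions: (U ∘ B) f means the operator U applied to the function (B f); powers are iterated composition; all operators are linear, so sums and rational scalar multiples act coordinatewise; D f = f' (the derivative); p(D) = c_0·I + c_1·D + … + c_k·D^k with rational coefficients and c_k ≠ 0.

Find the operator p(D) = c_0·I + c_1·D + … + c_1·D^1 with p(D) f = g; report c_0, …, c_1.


p(D) = 2·I − 2·D, i.e. c_0 = 2, c_1 = -2

D^0 f = (5/2)x^8 - (8/3)x^3 - 3
D^1 f = 20x^7 - 8x^2
matching coefficients of g against c_0 f + c_1 Df + … from the top degree down determines the c_i
solution: c_0 = 2, c_1 = -2


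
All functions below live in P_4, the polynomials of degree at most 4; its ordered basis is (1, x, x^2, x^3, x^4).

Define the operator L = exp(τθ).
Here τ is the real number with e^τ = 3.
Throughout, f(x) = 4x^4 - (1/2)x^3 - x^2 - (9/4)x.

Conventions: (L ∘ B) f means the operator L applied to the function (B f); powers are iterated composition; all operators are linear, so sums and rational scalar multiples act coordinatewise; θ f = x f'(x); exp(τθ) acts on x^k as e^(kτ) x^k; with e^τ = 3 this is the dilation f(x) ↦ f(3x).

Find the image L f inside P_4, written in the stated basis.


exp(τθ) x^k = e^(kτ) x^k; with e^τ = 3 this sends x^k to 3^k x^k
x ↦ 3 x
x^2 ↦ 9 x^2
x^3 ↦ 27 x^3
x^4 ↦ 81 x^4
applying this coordinatewise to f: exp(τθ) f = 324x^4 - (27/2)x^3 - 9x^2 - (27/4)x

the image equals g(x) = 324x^4 - (27/2)x^3 - 9x^2 - (27/4)x


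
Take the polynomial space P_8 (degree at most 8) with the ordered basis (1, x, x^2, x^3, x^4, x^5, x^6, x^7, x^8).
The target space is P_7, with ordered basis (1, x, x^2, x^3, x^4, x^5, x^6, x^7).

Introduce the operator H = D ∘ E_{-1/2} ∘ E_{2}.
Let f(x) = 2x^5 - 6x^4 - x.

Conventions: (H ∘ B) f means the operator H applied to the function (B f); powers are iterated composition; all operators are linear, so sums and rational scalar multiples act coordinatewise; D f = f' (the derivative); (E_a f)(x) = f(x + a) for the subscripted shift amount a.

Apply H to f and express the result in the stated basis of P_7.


E_{2} f = 2x^5 + 14x^4 + 32x^3 + 16x^2 - 33x - 34
E_{-1/2} E_{2} f = 2x^5 + 9x^4 + 9x^3 - (27/2)x^2 - (251/8)x - 267/16
D E_{-1/2} E_{2} f = 10x^4 + 36x^3 + 27x^2 - 27x - 251/8

the image equals g(x) = 10x^4 + 36x^3 + 27x^2 - 27x - 251/8


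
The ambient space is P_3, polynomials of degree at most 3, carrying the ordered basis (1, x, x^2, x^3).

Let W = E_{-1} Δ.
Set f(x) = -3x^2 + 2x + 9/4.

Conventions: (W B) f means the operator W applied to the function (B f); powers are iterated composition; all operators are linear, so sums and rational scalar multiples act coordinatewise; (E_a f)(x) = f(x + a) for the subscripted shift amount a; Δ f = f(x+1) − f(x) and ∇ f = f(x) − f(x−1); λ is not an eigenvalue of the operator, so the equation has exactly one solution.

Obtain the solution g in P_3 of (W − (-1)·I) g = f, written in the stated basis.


the image equals g(x) = -3x^2 + 8x - 35/4

write g with unknown coordinates in the stated basis and equate coefficients in (W − (-1)·I) g = f
solving from the highest basis element down gives g = -3x^2 + 8x - 35/4
check: W g = -6x + 11
so W g − (-1)·g = -3x^2 + 2x + 9/4 = f ✓


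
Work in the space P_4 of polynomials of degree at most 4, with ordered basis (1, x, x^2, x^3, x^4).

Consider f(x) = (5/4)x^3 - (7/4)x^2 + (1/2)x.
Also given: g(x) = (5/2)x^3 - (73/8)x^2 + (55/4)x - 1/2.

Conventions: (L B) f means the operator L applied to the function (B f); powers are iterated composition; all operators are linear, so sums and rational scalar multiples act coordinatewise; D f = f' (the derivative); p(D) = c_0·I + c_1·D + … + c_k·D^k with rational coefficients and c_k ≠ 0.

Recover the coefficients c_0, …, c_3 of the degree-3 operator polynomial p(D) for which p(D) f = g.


D^0 f = (5/4)x^3 - (7/4)x^2 + (1/2)x
D^1 f = (15/4)x^2 - (7/2)x + 1/2
D^2 f = (15/2)x - 7/2
D^3 f = 15/2
matching coefficients of g against c_0 f + c_1 Df + … from the top degree down determines the c_i
solution: c_0 = 2, c_1 = -3/2, c_2 = 1, c_3 = 1/2

p(D) = 2·I − (3/2)·D + D^2 + (1/2)·D^3, i.e. c_0 = 2, c_1 = -3/2, c_2 = 1, c_3 = 1/2


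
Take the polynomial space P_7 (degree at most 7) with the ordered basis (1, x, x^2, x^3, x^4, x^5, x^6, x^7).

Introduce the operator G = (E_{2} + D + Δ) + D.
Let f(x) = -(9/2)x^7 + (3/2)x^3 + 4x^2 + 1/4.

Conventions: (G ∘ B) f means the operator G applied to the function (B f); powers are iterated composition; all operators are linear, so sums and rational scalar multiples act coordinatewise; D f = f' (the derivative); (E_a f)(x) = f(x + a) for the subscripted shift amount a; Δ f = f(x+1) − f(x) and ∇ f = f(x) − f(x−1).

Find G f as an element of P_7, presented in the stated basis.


the result is g(x) = -(9/2)x^7 - (315/2)x^6 - (945/2)x^5 - (2835/2)x^4 - 2676x^3 - 3092x^2 - 1985x - 2187/4

E_{2} f = -(9/2)x^7 - 63x^6 - 378x^5 - 1260x^4 - (5037/2)x^3 - 3011x^2 - 1982x - 2191/4
D f = -(63/2)x^6 + (9/2)x^2 + 8x
Δ f = -(63/2)x^6 - (189/2)x^5 - (315/2)x^4 - (315/2)x^3 - 90x^2 - 19x + 1
(E_{2} + D + Δ) f = -(9/2)x^7 - 126x^6 - (945/2)x^5 - (2835/2)x^4 - 2676x^3 - (6193/2)x^2 - 1993x - 2187/4
D f = -(63/2)x^6 + (9/2)x^2 + 8x
((E_{2} + D + Δ) + D) f = -(9/2)x^7 - (315/2)x^6 - (945/2)x^5 - (2835/2)x^4 - 2676x^3 - 3092x^2 - 1985x - 2187/4


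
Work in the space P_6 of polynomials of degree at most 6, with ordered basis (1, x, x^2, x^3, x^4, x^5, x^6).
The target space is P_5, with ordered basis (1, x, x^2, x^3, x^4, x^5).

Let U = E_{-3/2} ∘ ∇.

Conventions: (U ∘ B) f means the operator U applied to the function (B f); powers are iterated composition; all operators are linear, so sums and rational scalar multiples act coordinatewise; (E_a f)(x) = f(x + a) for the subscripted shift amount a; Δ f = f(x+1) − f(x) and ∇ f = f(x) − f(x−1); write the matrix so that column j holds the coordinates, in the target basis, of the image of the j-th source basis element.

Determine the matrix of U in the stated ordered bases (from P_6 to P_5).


image of 1: 0
image of x: 1
image of x^2: 2x - 4
image of x^3: 3x^2 - 12x + 49/4
image of x^4: 4x^3 - 24x^2 + 49x - 34
image of x^5: 5x^4 - 40x^3 + (245/2)x^2 - 170x + 1441/16
image of x^6: 6x^5 - 60x^4 + 245x^3 - 510x^2 + (4323/8)x - 931/4
each image's coordinates form column j of the matrix

the matrix is [[0, 1, -4, 49/4, -34, 1441/16, -931/4]; [0, 0, 2, -12, 49, -170, 4323/8]; [0, 0, 0, 3, -24, 245/2, -510]; [0, 0, 0, 0, 4, -40, 245]; [0, 0, 0, 0, 0, 5, -60]; [0, 0, 0, 0, 0, 0, 6]] (rows listed top to bottom)


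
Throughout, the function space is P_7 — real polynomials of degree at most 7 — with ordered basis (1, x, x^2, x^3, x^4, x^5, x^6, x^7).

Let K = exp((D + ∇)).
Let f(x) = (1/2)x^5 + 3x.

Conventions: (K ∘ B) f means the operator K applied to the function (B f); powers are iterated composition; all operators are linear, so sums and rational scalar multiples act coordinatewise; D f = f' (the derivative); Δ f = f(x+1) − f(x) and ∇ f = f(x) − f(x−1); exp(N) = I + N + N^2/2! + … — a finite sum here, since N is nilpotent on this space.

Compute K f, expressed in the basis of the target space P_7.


the image equals g(x) = (1/2)x^5 + 5x^4 + 15x^3 + 15x^2 + 8x + 15/2

order-1 term: 5x^4 - 5x^3 + 5x^2 - (5/2)x + 13/2
order-2 term: 20x^3 - 30x^2 + (55/2)x - 10
order-3 term: 40x^2 - 60x + 35
order-4 term: 40x - 40
order-5 term: 16
the series for exp((D + ∇)) f terminates at order 5
exp((D + ∇)) f = (1/2)x^5 + 5x^4 + 15x^3 + 15x^2 + 8x + 15/2


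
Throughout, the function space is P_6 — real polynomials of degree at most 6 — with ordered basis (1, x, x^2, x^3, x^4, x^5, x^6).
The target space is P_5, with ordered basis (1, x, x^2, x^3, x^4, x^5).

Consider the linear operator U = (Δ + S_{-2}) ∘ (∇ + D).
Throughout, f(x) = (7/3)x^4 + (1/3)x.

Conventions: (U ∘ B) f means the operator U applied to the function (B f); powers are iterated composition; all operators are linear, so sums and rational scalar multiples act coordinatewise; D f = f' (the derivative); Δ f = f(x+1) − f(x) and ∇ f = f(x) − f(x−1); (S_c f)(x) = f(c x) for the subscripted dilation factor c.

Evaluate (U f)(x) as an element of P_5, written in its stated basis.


the image equals g(x) = -(448/3)x^3 + (28/3)x + 37/3

∇ f = (28/3)x^3 - 14x^2 + (28/3)x - 2
D f = (28/3)x^3 + 1/3
(∇ + D) f = (56/3)x^3 - 14x^2 + (28/3)x - 5/3
Δ (∇ + D) f = 56x^2 + 28x + 14
S_{-2} (∇ + D) f = -(448/3)x^3 - 56x^2 - (56/3)x - 5/3
(Δ + S_{-2}) (∇ + D) f = -(448/3)x^3 + (28/3)x + 37/3


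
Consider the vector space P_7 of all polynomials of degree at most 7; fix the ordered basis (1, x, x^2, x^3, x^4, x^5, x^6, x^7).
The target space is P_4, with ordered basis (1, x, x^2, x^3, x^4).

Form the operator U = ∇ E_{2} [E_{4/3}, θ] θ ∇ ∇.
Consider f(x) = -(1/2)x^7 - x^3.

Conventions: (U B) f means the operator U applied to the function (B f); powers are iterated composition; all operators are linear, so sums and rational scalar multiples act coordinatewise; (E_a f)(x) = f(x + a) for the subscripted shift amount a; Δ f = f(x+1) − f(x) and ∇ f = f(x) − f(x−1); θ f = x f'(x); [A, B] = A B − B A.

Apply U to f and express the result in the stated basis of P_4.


∇ f = -(7/2)x^6 + (21/2)x^5 - (35/2)x^4 + (35/2)x^3 - (27/2)x^2 + (13/2)x - 3/2
∇ ∇ f = -21x^5 + 105x^4 - 245x^3 + 315x^2 - 223x + 69
θ ∇ ∇ f = -105x^5 + 420x^4 - 735x^3 + 630x^2 - 223x
θ (θ ∇ ∇) f = -525x^5 + 1680x^4 - 2205x^3 + 1260x^2 - 223x
E_{4/3} θ (θ ∇ ∇) f = -525x^5 - 1820x^4 - (7735/3)x^3 - (18760/9)x^2 - (26741/27)x - 15124/81
E_{4/3} (θ ∇ ∇) f = -105x^5 - 280x^4 - (1085/3)x^3 - (2870/9)x^2 - (3781/27)x - 2804/81
θ E_{4/3} (θ ∇ ∇) f = -525x^5 - 1120x^4 - 1085x^3 - (5740/9)x^2 - (3781/27)x
[E_{4/3}, θ] (θ ∇ ∇) f = -700x^4 - (4480/3)x^3 - (4340/3)x^2 - (22960/27)x - 15124/81
E_{2} [E_{4/3}, θ] (θ ∇ ∇) f = -700x^4 - (21280/3)x^3 - (81620/3)x^2 - (1267840/27)x - 2496484/81
∇ E_{2} [E_{4/3}, θ] (θ ∇ ∇) f = -2800x^3 - 17080x^2 - (107800/3)x - 705880/27

the image equals g(x) = -2800x^3 - 17080x^2 - (107800/3)x - 705880/27


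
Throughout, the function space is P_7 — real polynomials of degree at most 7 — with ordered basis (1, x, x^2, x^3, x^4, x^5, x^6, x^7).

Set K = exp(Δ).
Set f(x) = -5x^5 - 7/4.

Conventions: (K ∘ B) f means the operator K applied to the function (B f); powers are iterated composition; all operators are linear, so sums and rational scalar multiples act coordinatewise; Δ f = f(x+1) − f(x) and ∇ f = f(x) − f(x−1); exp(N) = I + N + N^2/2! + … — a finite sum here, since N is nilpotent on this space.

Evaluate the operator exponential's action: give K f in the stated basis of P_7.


the result is g(x) = -5x^5 - 25x^4 - 100x^3 - 250x^2 - 375x - 1047/4

order-1 term: -25x^4 - 50x^3 - 50x^2 - 25x - 5
order-2 term: -50x^3 - 150x^2 - 175x - 75
order-3 term: -50x^2 - 150x - 125
order-4 term: -25x - 50
order-5 term: -5
the series for exp(Δ) f terminates at order 5
exp(Δ) f = -5x^5 - 25x^4 - 100x^3 - 250x^2 - 375x - 1047/4


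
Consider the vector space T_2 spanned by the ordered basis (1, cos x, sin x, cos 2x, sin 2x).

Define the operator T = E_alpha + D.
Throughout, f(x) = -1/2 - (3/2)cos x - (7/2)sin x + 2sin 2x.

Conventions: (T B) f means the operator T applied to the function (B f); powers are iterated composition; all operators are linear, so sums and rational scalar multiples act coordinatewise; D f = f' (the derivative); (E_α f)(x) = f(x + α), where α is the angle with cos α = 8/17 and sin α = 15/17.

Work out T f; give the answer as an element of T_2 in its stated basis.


E_alpha f = -1/2 - (129/34)cos x - (11/34)sin x + (480/289)cos 2x - (322/289)sin 2x
D f = -(7/2)cos x + (3/2)sin x + 4cos 2x
(E_alpha + D) f = -1/2 - (124/17)cos x + (20/17)sin x + (1636/289)cos 2x - (322/289)sin 2x

the result is g(x) = -1/2 - (124/17)cos x + (20/17)sin x + (1636/289)cos 2x - (322/289)sin 2x


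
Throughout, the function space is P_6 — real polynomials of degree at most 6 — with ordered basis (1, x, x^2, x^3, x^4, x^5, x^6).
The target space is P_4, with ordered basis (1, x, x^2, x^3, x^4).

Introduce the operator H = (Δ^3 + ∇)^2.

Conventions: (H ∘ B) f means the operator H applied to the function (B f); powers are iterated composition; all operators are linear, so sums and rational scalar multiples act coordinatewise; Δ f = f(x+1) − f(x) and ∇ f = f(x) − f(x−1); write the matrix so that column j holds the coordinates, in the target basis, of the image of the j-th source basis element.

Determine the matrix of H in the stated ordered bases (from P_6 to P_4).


image of 1: 0
image of x: 0
image of x^2: 2
image of x^3: 6x - 6
image of x^4: 12x^2 - 24x + 62
image of x^5: 20x^3 - 60x^2 + 310x + 210
image of x^6: 30x^4 - 120x^3 + 930x^2 + 1260x + 1742
each image's coordinates form column j of the matrix

the matrix is [[0, 0, 2, -6, 62, 210, 1742]; [0, 0, 0, 6, -24, 310, 1260]; [0, 0, 0, 0, 12, -60, 930]; [0, 0, 0, 0, 0, 20, -120]; [0, 0, 0, 0, 0, 0, 30]] (rows listed top to bottom)


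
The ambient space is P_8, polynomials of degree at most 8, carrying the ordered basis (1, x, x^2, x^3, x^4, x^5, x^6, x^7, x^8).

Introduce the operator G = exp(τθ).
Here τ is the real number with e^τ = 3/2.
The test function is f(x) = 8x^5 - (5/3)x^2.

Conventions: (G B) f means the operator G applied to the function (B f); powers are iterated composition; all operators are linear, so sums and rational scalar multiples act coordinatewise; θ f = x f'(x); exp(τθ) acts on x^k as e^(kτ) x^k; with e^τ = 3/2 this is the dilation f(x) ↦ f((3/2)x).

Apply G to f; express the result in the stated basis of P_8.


exp(τθ) x^k = e^(kτ) x^k; with e^τ = 3/2 this sends x^k to (3/2)^k x^k
x^2 ↦ 9/4 x^2
x^5 ↦ 243/32 x^5
applying this coordinatewise to f: exp(τθ) f = (243/4)x^5 - (15/4)x^2

the result is g(x) = (243/4)x^5 - (15/4)x^2


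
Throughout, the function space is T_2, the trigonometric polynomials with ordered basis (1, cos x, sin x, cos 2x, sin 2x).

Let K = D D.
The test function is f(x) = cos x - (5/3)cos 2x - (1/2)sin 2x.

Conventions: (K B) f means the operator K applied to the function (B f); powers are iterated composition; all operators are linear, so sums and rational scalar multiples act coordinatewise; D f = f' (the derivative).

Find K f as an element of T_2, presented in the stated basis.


g(x) = -cos x + (20/3)cos 2x + 2sin 2x

D f = -sin x - cos 2x + (10/3)sin 2x
D D f = -cos x + (20/3)cos 2x + 2sin 2x


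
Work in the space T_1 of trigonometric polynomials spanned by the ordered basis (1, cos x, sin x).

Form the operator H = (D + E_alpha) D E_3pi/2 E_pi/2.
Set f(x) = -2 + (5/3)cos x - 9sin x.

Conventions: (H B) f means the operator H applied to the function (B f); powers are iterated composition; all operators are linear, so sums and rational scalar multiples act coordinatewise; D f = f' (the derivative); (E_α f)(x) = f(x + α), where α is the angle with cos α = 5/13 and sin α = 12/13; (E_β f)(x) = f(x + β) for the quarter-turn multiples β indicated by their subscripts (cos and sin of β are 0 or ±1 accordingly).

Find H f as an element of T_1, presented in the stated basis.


g(x) = -(20/3)cos x + (50/3)sin x

E_pi/2 f = -2 - 9cos x - (5/3)sin x
E_3pi/2 E_pi/2 f = -2 + (5/3)cos x - 9sin x
D E_3pi/2 E_pi/2 f = -9cos x - (5/3)sin x
D D E_3pi/2 E_pi/2 f = -(5/3)cos x + 9sin x
E_alpha D E_3pi/2 E_pi/2 f = -5cos x + (23/3)sin x
(D + E_alpha) D E_3pi/2 E_pi/2 f = -(20/3)cos x + (50/3)sin x
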